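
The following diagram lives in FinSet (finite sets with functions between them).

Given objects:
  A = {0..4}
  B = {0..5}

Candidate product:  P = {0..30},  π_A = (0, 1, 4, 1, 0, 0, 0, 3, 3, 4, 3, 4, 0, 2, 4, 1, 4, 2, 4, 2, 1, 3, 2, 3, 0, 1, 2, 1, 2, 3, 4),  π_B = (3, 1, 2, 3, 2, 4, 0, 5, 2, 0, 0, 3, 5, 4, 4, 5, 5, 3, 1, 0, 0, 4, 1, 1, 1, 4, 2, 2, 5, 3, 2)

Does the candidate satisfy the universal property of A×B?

|A|·|B| = 5·6 = 30;  |P| = 31
  → cardinalities differ; no bijection possible.

Answer: NOT A VALID PRODUCT — |P|=31 ≠ |A|·|B|=30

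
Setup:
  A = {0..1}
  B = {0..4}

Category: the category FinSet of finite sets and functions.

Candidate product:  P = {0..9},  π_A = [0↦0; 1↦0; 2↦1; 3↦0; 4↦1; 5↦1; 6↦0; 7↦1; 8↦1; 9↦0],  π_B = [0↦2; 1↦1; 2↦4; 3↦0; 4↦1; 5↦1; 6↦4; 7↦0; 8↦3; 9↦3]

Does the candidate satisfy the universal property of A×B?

|A|·|B| = 2·5 = 10;  |P| = 10
Check the pairing map k ↦ (π_A(k), π_B(k)):
  0 ↦ (0,2)
  1 ↦ (0,1)
  2 ↦ (1,4)
  3 ↦ (0,0)
  4 ↦ (1,1)
  5 ↦ (1,1)  ✗ repeats pair of k=4
  6 ↦ (0,4)
  7 ↦ (1,0)
  8 ↦ (1,3)
  9 ↦ (0,3)
distinct pairs in image: 9 / 10 needed
  → (1,1) hit at k=4 and k=5

Answer: NOT A VALID PRODUCT — duplicate pair at indices 5,4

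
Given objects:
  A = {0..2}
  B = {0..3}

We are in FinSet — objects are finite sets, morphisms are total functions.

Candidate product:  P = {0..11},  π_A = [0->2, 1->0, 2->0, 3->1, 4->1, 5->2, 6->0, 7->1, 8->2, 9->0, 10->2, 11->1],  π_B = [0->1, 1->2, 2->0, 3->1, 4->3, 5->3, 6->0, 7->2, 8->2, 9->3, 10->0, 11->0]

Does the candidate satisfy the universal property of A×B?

|A|·|B| = 3·4 = 12;  |P| = 12
Check the pairing map k ↦ (π_A(k), π_B(k)):
  0 -> (2,1)
  1 -> (0,2)
  2 -> (0,0)
  3 -> (1,1)
  4 -> (1,3)
  5 -> (2,3)
  6 -> (0,0)  ✗ repeats pair of k=2
  7 -> (1,2)
  8 -> (2,2)
  9 -> (0,3)
  10 -> (2,0)
  11 -> (1,0)
distinct pairs in image: 11 / 12 needed
  → (0,0) hit at k=2 and k=6

Answer: NOT A VALID PRODUCT — duplicate pair at indices 6,2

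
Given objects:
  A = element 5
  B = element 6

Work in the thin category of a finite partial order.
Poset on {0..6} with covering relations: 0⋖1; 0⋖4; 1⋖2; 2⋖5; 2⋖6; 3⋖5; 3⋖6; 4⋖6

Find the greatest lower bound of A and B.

{x : x⊑A ∧ x⊑B} = {0,1,2,3}  (A=5, B=6)
  maximal lower bounds 2 and 3 are incomparable: neither 2⊑3 nor 3⊑2
→ no greatest lower bound exists

Answer: NO MEET EXISTS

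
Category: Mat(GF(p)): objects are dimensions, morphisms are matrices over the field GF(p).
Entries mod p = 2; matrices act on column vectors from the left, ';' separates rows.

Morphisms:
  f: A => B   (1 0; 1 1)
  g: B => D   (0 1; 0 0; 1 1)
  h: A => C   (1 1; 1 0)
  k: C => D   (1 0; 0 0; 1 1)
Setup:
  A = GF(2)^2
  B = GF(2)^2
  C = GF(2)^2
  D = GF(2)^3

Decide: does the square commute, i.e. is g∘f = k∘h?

Answer: COMMUTES

Derivation:
1) trace f;g:
  e0=[1,0] f=>[1,1] g=>[1,0,0]
  e1=[0,1] f=>[0,1] g=>[1,0,1]
  composite₁ = (1 1; 0 0; 0 1)
2) trace h;k:
  e0=[1,0] h=>[1,1] k=>[1,0,0]
  e1=[0,1] h=>[1,0] k=>[1,0,1]
  composite₂ = (1 1; 0 0; 0 1)
Equal? YES — commutes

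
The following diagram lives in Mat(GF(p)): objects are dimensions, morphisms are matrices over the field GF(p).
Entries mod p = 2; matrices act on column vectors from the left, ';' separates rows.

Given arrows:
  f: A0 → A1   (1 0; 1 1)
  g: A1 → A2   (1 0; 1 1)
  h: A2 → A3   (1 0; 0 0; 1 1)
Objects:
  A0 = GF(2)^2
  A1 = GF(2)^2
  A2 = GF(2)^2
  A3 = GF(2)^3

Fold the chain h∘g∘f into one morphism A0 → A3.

Answer: (1 0; 0 0; 1 1)

Work:
  e0=⟨1,0⟩ f→⟨1,1⟩ g→⟨1,0⟩ h→⟨1,0,1⟩
  e1=⟨0,1⟩ f→⟨0,1⟩ g→⟨0,1⟩ h→⟨0,0,1⟩
⟦path⟧: (1 0; 0 0; 1 1)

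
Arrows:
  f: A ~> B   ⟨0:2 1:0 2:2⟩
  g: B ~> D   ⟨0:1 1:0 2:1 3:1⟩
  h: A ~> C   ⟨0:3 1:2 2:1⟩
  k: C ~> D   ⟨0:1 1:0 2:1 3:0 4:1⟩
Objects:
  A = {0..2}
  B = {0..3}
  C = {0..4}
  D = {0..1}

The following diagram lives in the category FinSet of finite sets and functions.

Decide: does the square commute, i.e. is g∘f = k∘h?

Answer: DOES NOT COMMUTE

Work:
1) trace f;g:
  0 f~>2 g~>1
  1 f~>0 g~>1
  2 f~>2 g~>1
  composite₁ = ⟨0:1 1:1 2:1⟩
2) trace h;k:
  0 h~>3 k~>0
  1 h~>2 k~>1
  2 h~>1 k~>0
  composite₂ = ⟨0:0 1:1 2:0⟩
Equal? distinct morphisms ✗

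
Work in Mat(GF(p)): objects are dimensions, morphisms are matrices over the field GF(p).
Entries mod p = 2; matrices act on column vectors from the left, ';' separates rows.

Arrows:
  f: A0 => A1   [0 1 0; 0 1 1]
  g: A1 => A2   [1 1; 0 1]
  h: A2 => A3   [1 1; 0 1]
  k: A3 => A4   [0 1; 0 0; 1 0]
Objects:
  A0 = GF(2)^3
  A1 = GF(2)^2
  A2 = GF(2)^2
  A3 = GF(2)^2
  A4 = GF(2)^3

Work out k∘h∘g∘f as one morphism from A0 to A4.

Answer: [0 1 1; 0 0 0; 0 1 0]

Derivation:
  e0=[1,0,0] f=>[0,0] g=>[0,0] h=>[0,0] k=>[0,0,0]
  e1=[0,1,0] f=>[1,1] g=>[0,1] h=>[1,1] k=>[1,0,1]
  e2=[0,0,1] f=>[0,1] g=>[1,1] h=>[0,1] k=>[1,0,0]
⟦path⟧: [0 1 1; 0 0 0; 0 1 0]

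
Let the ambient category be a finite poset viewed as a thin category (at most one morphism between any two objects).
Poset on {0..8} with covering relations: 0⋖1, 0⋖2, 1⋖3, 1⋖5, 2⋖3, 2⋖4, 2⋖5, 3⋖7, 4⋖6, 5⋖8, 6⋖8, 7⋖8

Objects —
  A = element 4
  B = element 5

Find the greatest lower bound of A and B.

{x : x≤A ∧ x≤B} = {0,2}  (A=4, B=5)
  0 ≤ 2
  2 ≤ 2
glb = 2

Answer: A∧B = 2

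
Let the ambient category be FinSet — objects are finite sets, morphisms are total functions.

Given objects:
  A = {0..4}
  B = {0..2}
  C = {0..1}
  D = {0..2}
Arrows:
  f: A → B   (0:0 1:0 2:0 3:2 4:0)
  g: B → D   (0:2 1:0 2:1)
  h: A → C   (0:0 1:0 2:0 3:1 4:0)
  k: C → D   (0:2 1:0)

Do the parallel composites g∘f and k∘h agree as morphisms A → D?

Along f;g (path 1):
  0 f→0 g→2
  1 f→0 g→2
  2 f→0 g→2
  3 f→2 g→1
  4 f→0 g→2
  composite₁ = (0:2 1:2 2:2 3:1 4:2)
Along h;k (path 2):
  0 h→0 k→2
  1 h→0 k→2
  2 h→0 k→2
  3 h→1 k→0
  4 h→0 k→2
  composite₂ = (0:2 1:2 2:2 3:0 4:2)
Equal? NO — does not commute

Answer: DOES NOT COMMUTE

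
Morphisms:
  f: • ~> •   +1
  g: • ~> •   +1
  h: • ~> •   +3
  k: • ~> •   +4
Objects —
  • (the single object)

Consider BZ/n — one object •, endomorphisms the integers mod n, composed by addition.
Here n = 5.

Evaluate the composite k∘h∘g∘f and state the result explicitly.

Answer: +4

Derivation:
  0 +1≡1 +1≡2 +3≡0 +4≡4  (mod 5)
composite: +4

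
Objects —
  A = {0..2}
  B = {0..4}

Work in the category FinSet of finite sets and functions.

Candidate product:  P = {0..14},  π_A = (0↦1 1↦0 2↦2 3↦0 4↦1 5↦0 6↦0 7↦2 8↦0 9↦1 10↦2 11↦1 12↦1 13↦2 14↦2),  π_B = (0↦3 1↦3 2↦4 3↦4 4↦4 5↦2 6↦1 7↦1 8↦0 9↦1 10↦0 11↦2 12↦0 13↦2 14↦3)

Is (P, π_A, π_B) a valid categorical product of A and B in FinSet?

Answer: VALID PRODUCT

Trace:
|A|·|B| = 3·5 = 15;  |P| = 15
Check the pairing map k ↦ (π_A(k), π_B(k)):
  0 ↦ (1,3)
  1 ↦ (0,3)
  2 ↦ (2,4)
  3 ↦ (0,4)
  4 ↦ (1,4)
  5 ↦ (0,2)
  6 ↦ (0,1)
  7 ↦ (2,1)
  8 ↦ (0,0)
  9 ↦ (1,1)
  10 ↦ (2,0)
  11 ↦ (1,2)
  12 ↦ (1,0)
  13 ↦ (2,2)
  14 ↦ (2,3)
distinct pairs in image: 15 / 15 needed
  → bijection onto A×B; projections well-typed.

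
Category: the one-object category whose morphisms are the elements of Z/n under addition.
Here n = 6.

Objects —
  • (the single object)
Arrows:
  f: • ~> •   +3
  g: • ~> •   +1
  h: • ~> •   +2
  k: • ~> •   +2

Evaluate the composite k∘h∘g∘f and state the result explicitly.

  0 +3≡3 +1≡4 +2≡0 +2≡2  (mod 6)
⟦path⟧: +2

Answer: +2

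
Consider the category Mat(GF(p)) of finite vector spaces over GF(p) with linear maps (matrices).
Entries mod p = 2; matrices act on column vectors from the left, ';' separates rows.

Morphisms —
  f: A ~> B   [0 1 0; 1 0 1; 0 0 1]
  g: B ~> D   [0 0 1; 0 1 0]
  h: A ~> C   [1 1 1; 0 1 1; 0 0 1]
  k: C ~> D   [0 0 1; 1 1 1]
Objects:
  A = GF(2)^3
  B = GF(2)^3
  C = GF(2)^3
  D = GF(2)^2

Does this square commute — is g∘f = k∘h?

Along f;g (path 1):
  e0=(1,0,0) f~>(0,1,0) g~>(0,1)
  e1=(0,1,0) f~>(1,0,0) g~>(0,0)
  e2=(0,0,1) f~>(0,1,1) g~>(1,1)
  result₁ = [0 0 1; 1 0 1]
Along h;k (path 2):
  e0=(1,0,0) h~>(1,0,0) k~>(0,1)
  e1=(0,1,0) h~>(1,1,0) k~>(0,0)
  e2=(0,0,1) h~>(1,1,1) k~>(1,1)
  result₂ = [0 0 1; 1 0 1]
Equal? YES — commutes

Answer: COMMUTES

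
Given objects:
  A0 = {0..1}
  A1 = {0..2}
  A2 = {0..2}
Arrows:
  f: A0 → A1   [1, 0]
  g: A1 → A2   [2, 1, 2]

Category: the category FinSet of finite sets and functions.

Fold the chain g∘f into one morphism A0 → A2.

Answer: [1, 2]

Derivation:
  0 f→1 g→1
  1 f→0 g→2
⟦path⟧: [1, 2]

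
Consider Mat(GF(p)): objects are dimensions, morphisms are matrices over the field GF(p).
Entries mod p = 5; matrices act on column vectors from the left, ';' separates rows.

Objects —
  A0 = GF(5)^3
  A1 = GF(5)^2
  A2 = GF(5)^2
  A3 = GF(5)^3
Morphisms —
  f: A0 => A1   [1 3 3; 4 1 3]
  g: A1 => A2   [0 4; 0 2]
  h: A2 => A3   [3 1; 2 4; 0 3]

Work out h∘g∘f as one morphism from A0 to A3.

Answer: [1 4 2; 4 1 3; 4 1 3]

Derivation:
  e0=(1,0,0) f=>(1,4) g=>(1,3) h=>(1,4,4)
  e1=(0,1,0) f=>(3,1) g=>(4,2) h=>(4,1,1)
  e2=(0,0,1) f=>(3,3) g=>(2,1) h=>(2,3,3)
⟦path⟧: [1 4 2; 4 1 3; 4 1 3]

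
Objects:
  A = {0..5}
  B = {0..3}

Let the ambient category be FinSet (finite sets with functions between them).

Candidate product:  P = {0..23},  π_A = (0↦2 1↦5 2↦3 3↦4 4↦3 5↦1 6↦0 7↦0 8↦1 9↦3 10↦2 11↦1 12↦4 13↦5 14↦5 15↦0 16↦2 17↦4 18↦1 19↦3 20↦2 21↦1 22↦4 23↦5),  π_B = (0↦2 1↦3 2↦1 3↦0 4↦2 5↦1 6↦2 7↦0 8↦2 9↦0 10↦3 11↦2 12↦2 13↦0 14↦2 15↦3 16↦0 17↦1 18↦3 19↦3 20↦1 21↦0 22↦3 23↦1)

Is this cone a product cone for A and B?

|A|·|B| = 6·4 = 24;  |P| = 24
Check the pairing map k ↦ (π_A(k), π_B(k)):
  0 ↦ (2,2)
  1 ↦ (5,3)
  2 ↦ (3,1)
  3 ↦ (4,0)
  4 ↦ (3,2)
  5 ↦ (1,1)
  6 ↦ (0,2)
  7 ↦ (0,0)
  8 ↦ (1,2)
  9 ↦ (3,0)
  10 ↦ (2,3)
  11 ↦ (1,2)  ✗ repeats pair of k=8
  12 ↦ (4,2)
  13 ↦ (5,0)
  14 ↦ (5,2)
  15 ↦ (0,3)
  16 ↦ (2,0)
  17 ↦ (4,1)
  18 ↦ (1,3)
  19 ↦ (3,3)
  20 ↦ (2,1)
  21 ↦ (1,0)
  22 ↦ (4,3)
  23 ↦ (5,1)
distinct pairs in image: 23 / 24 needed
  → (1,2) hit at k=8 and k=11

Answer: NOT A VALID PRODUCT — duplicate pair at indices 11,8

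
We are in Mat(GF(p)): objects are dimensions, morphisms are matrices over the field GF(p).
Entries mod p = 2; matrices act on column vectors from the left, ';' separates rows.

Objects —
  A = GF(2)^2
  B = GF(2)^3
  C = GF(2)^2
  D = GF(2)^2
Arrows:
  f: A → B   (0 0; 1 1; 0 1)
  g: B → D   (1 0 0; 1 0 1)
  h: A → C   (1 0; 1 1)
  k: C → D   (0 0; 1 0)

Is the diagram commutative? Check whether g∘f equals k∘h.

Answer: DOES NOT COMMUTE

Work:
Along f;g (path 1):
  e0=(1,0) f→(0,1,0) g→(0,0)
  e1=(0,1) f→(0,1,1) g→(0,1)
  composite₁ = (0 0; 0 1)
Along h;k (path 2):
  e0=(1,0) h→(1,1) k→(0,1)
  e1=(0,1) h→(0,1) k→(0,0)
  composite₂ = (0 0; 1 0)
Equal? NO — does not commute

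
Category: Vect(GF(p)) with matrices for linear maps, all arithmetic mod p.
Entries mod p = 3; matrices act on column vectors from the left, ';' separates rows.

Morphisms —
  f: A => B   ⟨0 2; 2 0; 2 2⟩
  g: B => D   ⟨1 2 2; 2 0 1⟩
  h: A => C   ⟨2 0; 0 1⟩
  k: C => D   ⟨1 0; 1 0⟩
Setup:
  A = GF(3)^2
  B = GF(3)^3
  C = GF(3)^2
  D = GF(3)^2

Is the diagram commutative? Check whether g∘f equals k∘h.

Answer: COMMUTES

Derivation:
Along f;g (path 1):
  e0=⟨1,0⟩ f=>⟨0,2,2⟩ g=>⟨2,2⟩
  e1=⟨0,1⟩ f=>⟨2,0,2⟩ g=>⟨0,0⟩
  composite₁ = ⟨2 0; 2 0⟩
Along h;k (path 2):
  e0=⟨1,0⟩ h=>⟨2,0⟩ k=>⟨2,2⟩
  e1=⟨0,1⟩ h=>⟨0,1⟩ k=>⟨0,0⟩
  composite₂ = ⟨2 0; 2 0⟩
Equal? same morphism ✓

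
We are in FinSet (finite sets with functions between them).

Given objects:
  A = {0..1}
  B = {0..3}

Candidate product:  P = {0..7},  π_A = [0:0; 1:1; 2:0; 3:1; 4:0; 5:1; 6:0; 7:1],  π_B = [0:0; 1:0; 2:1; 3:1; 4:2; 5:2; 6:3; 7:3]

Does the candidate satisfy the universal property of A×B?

|A|·|B| = 2·4 = 8;  |P| = 8
Check the pairing map k ↦ (π_A(k), π_B(k)):
  0 : (0,0)
  1 : (1,0)
  2 : (0,1)
  3 : (1,1)
  4 : (0,2)
  5 : (1,2)
  6 : (0,3)
  7 : (1,3)
distinct pairs in image: 8 / 8 needed
  → bijection onto A×B; projections well-typed.

Answer: VALID PRODUCT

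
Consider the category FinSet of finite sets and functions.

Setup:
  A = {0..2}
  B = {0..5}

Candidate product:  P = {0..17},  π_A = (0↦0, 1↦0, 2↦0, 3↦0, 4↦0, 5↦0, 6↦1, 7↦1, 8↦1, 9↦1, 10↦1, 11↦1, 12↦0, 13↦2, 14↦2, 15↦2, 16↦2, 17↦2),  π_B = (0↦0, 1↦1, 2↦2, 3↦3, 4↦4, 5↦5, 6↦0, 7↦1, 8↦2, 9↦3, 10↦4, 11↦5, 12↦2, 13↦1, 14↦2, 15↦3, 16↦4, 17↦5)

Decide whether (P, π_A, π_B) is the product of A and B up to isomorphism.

|A|·|B| = 3·6 = 18;  |P| = 18
Check the pairing map k ↦ (π_A(k), π_B(k)):
  0 ↦ (0,0)
  1 ↦ (0,1)
  2 ↦ (0,2)
  3 ↦ (0,3)
  4 ↦ (0,4)
  5 ↦ (0,5)
  6 ↦ (1,0)
  7 ↦ (1,1)
  8 ↦ (1,2)
  9 ↦ (1,3)
  10 ↦ (1,4)
  11 ↦ (1,5)
  12 ↦ (0,2)  ✗ repeats pair of k=2
  13 ↦ (2,1)
  14 ↦ (2,2)
  15 ↦ (2,3)
  16 ↦ (2,4)
  17 ↦ (2,5)
distinct pairs in image: 17 / 18 needed
  → (0,2) hit at k=2 and k=12

Answer: NOT A VALID PRODUCT — duplicate pair at indices 2,12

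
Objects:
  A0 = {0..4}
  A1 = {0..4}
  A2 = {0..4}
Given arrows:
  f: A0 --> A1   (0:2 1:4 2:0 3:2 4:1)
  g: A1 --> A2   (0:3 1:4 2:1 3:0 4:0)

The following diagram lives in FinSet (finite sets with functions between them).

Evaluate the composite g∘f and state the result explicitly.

  0 f-->2 g-->1
  1 f-->4 g-->0
  2 f-->0 g-->3
  3 f-->2 g-->1
  4 f-->1 g-->4
⟦path⟧: (0:1 1:0 2:3 3:1 4:4)

Answer: (0:1 1:0 2:3 3:1 4:4)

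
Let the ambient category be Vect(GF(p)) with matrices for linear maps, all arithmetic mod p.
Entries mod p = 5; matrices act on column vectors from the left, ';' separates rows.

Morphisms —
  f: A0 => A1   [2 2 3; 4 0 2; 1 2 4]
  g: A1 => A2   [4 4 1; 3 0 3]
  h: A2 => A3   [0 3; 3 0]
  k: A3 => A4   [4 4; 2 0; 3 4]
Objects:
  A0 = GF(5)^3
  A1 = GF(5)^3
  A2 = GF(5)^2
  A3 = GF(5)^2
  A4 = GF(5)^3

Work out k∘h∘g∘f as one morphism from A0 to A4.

Answer: [3 4 0; 4 2 1; 1 3 2]

Work:
  e0=(1,0,0) f=>(2,4,1) g=>(0,4) h=>(2,0) k=>(3,4,1)
  e1=(0,1,0) f=>(2,0,2) g=>(0,2) h=>(1,0) k=>(4,2,3)
  e2=(0,0,1) f=>(3,2,4) g=>(4,1) h=>(3,2) k=>(0,1,2)
⟦path⟧: [3 4 0; 4 2 1; 1 3 2]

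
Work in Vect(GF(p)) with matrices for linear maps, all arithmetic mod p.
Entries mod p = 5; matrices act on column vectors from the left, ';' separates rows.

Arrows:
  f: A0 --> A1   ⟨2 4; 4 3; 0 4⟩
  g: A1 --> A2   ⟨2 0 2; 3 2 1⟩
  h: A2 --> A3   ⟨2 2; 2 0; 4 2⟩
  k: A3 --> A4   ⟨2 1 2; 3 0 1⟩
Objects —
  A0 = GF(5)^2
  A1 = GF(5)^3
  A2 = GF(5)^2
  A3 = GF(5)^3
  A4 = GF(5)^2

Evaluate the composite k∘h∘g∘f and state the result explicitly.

Answer: ⟨3 0; 2 1⟩

Trace:
  e0=(1,0) f-->(2,4,0) g-->(4,4) h-->(1,3,4) k-->(3,2)
  e1=(0,1) f-->(4,3,4) g-->(1,2) h-->(1,2,3) k-->(0,1)
⟦path⟧: ⟨3 0; 2 1⟩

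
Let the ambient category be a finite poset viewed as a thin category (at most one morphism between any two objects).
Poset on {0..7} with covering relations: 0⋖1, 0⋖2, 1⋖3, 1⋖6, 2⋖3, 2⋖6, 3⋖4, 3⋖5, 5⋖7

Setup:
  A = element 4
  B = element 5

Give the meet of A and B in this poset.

Answer: A∧B = 3

Derivation:
{x : x<=A ∧ x<=B} = {0,1,2,3}  (A=4, B=5)
  0 <= 3
  1 <= 3
  2 <= 3
  3 <= 3
glb = 3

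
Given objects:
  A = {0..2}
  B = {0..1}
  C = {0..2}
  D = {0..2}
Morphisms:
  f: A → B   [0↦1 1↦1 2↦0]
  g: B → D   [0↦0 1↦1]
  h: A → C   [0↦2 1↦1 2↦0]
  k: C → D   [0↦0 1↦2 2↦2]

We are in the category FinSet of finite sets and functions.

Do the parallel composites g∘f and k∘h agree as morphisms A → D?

Answer: DOES NOT COMMUTE

Trace:
1) trace f;g:
  0 f→1 g→1
  1 f→1 g→1
  2 f→0 g→0
  composite₁ = [0↦1 1↦1 2↦0]
2) trace h;k:
  0 h→2 k→2
  1 h→1 k→2
  2 h→0 k→0
  composite₂ = [0↦2 1↦2 2↦0]
Equal? distinct morphisms ✗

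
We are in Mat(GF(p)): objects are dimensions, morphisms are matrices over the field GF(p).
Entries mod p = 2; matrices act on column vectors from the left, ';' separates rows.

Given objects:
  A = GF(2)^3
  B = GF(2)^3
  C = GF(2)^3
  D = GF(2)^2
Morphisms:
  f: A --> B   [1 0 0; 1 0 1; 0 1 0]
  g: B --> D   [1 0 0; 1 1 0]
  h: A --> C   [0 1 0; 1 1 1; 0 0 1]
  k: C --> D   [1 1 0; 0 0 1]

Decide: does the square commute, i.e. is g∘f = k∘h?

Answer: DOES NOT COMMUTE

Derivation:
1) trace f;g:
  e0=[1,0,0] f-->[1,1,0] g-->[1,0]
  e1=[0,1,0] f-->[0,0,1] g-->[0,0]
  e2=[0,0,1] f-->[0,1,0] g-->[0,1]
  composite₁ = [1 0 0; 0 0 1]
2) trace h;k:
  e0=[1,0,0] h-->[0,1,0] k-->[1,0]
  e1=[0,1,0] h-->[1,1,0] k-->[0,0]
  e2=[0,0,1] h-->[0,1,1] k-->[1,1]
  composite₂ = [1 0 1; 0 0 1]
Equal? distinct morphisms ✗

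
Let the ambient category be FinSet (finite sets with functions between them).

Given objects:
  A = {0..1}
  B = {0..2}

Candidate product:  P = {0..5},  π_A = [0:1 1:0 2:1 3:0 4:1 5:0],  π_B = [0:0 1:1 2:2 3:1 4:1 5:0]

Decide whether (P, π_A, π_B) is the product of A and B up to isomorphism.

Answer: NOT A VALID PRODUCT — duplicate pair at indices 1,3

Trace:
|A|·|B| = 2·3 = 6;  |P| = 6
Check the pairing map k ↦ (π_A(k), π_B(k)):
  0 : (1,0)
  1 : (0,1)
  2 : (1,2)
  3 : (0,1)  ✗ repeats pair of k=1
  4 : (1,1)
  5 : (0,0)
distinct pairs in image: 5 / 6 needed
  → (0,1) hit at k=1 and k=3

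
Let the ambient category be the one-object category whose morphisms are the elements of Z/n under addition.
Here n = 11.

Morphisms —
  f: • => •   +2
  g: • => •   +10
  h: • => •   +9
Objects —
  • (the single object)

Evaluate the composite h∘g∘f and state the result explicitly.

Answer: +10

Derivation:
  0 +2≡2 +10≡1 +9≡10  (mod 11)
composite: +10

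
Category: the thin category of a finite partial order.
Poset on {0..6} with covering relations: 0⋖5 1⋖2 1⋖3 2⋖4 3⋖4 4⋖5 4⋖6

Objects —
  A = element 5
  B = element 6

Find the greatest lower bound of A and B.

Answer: A∧B = 4

Derivation:
Common predecessors of 5,6: {1,2,3,4}
  1 ≤ 4
  2 ≤ 4
  3 ≤ 4
  4 ≤ 4
glb = 4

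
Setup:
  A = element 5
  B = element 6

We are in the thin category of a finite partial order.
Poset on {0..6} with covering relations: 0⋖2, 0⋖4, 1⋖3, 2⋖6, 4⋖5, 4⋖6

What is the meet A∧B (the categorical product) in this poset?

Common predecessors of 5,6: {0,4}
  0 <= 4
  4 <= 4
glb = 4

Answer: A∧B = 4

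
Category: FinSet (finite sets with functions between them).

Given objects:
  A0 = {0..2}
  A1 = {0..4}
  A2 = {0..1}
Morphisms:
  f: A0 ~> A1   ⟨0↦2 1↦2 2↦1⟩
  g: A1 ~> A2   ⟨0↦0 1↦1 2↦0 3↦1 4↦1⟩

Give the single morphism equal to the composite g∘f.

Answer: ⟨0↦0 1↦0 2↦1⟩

Work:
  0 f~>2 g~>0
  1 f~>2 g~>0
  2 f~>1 g~>1
composite: ⟨0↦0 1↦0 2↦1⟩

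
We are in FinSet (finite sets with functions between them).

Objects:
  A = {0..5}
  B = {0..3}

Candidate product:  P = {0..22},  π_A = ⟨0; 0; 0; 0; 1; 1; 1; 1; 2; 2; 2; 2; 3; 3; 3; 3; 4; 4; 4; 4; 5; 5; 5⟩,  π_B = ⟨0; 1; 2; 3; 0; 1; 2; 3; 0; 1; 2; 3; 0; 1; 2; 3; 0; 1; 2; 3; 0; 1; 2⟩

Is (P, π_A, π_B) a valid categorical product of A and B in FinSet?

Answer: NOT A VALID PRODUCT — |P|=23 ≠ |A|·|B|=24

Trace:
|A|·|B| = 6·4 = 24;  |P| = 23
  → cardinalities differ; no bijection possible.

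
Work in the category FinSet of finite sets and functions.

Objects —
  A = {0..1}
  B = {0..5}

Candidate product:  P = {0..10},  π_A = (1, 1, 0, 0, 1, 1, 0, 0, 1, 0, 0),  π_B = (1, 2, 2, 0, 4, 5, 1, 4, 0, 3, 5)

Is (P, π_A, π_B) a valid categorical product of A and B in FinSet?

|A|·|B| = 2·6 = 12;  |P| = 11
  → cardinalities differ; no bijection possible.

Answer: NOT A VALID PRODUCT — |P|=11 ≠ |A|·|B|=12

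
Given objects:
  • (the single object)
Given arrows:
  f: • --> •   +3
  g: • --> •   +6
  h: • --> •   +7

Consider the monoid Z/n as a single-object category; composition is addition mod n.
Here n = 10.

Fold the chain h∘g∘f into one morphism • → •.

Answer: +6

Derivation:
  0 +3≡3 +6≡9 +7≡6  (mod 10)
composite: +6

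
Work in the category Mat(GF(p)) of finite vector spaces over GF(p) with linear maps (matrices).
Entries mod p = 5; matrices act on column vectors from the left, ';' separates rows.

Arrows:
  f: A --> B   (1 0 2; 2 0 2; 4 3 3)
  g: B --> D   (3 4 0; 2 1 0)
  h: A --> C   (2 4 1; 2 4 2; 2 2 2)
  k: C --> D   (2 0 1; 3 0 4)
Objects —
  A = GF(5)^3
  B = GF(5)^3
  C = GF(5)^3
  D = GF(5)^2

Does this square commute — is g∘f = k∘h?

Answer: COMMUTES

Derivation:
Along f;g (path 1):
  e0=[1,0,0] f-->[1,2,4] g-->[1,4]
  e1=[0,1,0] f-->[0,0,3] g-->[0,0]
  e2=[0,0,1] f-->[2,2,3] g-->[4,1]
  ⟦path⟧₁ = (1 0 4; 4 0 1)
Along h;k (path 2):
  e0=[1,0,0] h-->[2,2,2] k-->[1,4]
  e1=[0,1,0] h-->[4,4,2] k-->[0,0]
  e2=[0,0,1] h-->[1,2,2] k-->[4,1]
  ⟦path⟧₂ = (1 0 4; 4 0 1)
Equal? YES — commutes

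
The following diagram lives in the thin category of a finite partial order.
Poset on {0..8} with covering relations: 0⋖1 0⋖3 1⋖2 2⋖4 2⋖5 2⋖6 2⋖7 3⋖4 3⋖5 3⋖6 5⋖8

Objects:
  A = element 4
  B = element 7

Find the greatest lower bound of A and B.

Answer: A∧B = 2

Trace:
Common predecessors of 4,7: {0,1,2}
  0 ⊑ 2
  1 ⊑ 2
  2 ⊑ 2
glb = 2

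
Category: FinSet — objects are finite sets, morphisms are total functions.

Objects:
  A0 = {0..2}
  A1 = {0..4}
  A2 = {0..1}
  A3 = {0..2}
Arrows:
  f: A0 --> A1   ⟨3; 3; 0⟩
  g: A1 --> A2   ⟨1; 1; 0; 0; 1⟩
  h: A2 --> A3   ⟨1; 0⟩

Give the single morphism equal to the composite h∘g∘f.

  0 f-->3 g-->0 h-->1
  1 f-->3 g-->0 h-->1
  2 f-->0 g-->1 h-->0
result: ⟨1; 1; 0⟩

Answer: ⟨1; 1; 0⟩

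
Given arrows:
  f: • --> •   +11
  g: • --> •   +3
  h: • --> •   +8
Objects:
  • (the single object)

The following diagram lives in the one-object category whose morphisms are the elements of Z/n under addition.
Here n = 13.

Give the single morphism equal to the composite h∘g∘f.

Answer: +9

Derivation:
  0 +11≡11 +3≡1 +8≡9  (mod 13)
result: +9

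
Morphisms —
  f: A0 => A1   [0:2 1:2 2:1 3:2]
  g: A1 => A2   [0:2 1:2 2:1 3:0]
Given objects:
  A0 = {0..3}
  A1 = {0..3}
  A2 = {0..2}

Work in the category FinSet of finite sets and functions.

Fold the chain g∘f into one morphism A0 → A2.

Answer: [0:1 1:1 2:2 3:1]

Trace:
  0 f=>2 g=>1
  1 f=>2 g=>1
  2 f=>1 g=>2
  3 f=>2 g=>1
result: [0:1 1:1 2:2 3:1]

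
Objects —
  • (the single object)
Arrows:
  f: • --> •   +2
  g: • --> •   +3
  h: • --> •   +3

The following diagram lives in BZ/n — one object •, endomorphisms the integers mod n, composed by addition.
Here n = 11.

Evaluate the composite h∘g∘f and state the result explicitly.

Answer: +8

Work:
  0 +2≡2 +3≡5 +3≡8  (mod 11)
result: +8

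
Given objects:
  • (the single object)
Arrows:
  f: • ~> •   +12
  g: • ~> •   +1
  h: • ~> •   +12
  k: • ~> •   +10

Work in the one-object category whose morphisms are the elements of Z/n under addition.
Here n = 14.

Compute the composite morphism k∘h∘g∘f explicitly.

  0 +12≡12 +1≡13 +12≡11 +10≡7  (mod 14)
composite: +7

Answer: +7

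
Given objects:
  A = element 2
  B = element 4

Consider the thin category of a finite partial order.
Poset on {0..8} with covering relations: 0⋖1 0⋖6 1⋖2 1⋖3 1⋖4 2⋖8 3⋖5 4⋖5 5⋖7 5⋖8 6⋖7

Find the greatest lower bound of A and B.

Answer: A∧B = 1

Derivation:
{x : x<=A ∧ x<=B} = {0,1}  (A=2, B=4)
  0 <= 1
  1 <= 1
glb = 1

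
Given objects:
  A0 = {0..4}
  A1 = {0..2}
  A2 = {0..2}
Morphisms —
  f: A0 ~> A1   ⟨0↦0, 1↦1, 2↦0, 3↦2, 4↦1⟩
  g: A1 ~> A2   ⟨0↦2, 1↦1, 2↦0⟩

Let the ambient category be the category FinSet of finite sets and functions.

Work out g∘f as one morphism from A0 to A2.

Answer: ⟨0↦2, 1↦1, 2↦2, 3↦0, 4↦1⟩

Trace:
  0 f~>0 g~>2
  1 f~>1 g~>1
  2 f~>0 g~>2
  3 f~>2 g~>0
  4 f~>1 g~>1
⟦path⟧: ⟨0↦2, 1↦1, 2↦2, 3↦0, 4↦1⟩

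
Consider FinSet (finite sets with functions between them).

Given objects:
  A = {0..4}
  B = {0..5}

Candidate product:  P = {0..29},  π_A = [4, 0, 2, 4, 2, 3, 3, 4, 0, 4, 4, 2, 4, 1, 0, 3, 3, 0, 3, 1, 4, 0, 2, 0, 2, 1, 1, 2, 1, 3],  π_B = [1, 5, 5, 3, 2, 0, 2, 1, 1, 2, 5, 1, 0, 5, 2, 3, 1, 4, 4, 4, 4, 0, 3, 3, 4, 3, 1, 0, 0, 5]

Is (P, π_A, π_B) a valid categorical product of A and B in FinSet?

Answer: NOT A VALID PRODUCT — duplicate pair at indices 0,7

Derivation:
|A|·|B| = 5·6 = 30;  |P| = 30
Check the pairing map k ↦ (π_A(k), π_B(k)):
  0 ↦ (4,1)
  1 ↦ (0,5)
  2 ↦ (2,5)
  3 ↦ (4,3)
  4 ↦ (2,2)
  5 ↦ (3,0)
  6 ↦ (3,2)
  7 ↦ (4,1)  ✗ repeats pair of k=0
  8 ↦ (0,1)
  9 ↦ (4,2)
  10 ↦ (4,5)
  11 ↦ (2,1)
  12 ↦ (4,0)
  13 ↦ (1,5)
  14 ↦ (0,2)
  15 ↦ (3,3)
  16 ↦ (3,1)
  17 ↦ (0,4)
  18 ↦ (3,4)
  19 ↦ (1,4)
  20 ↦ (4,4)
  21 ↦ (0,0)
  22 ↦ (2,3)
  23 ↦ (0,3)
  24 ↦ (2,4)
  25 ↦ (1,3)
  26 ↦ (1,1)
  27 ↦ (2,0)
  28 ↦ (1,0)
  29 ↦ (3,5)
distinct pairs in image: 29 / 30 needed
  → (4,1) hit at k=0 and k=7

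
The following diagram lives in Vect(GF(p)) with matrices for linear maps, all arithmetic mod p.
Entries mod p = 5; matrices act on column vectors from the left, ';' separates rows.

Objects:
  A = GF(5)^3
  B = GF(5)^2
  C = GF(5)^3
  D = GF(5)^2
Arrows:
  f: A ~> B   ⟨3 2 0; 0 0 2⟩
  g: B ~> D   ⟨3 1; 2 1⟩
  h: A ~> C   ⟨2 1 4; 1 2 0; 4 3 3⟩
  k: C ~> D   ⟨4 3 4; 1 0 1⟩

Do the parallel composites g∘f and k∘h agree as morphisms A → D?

Answer: DOES NOT COMMUTE

Work:
1) trace f;g:
  e0=[1,0,0] f~>[3,0] g~>[4,1]
  e1=[0,1,0] f~>[2,0] g~>[1,4]
  e2=[0,0,1] f~>[0,2] g~>[2,2]
  result₁ = ⟨4 1 2; 1 4 2⟩
2) trace h;k:
  e0=[1,0,0] h~>[2,1,4] k~>[2,1]
  e1=[0,1,0] h~>[1,2,3] k~>[2,4]
  e2=[0,0,1] h~>[4,0,3] k~>[3,2]
  result₂ = ⟨2 2 3; 1 4 2⟩
Equal? differ; not commutative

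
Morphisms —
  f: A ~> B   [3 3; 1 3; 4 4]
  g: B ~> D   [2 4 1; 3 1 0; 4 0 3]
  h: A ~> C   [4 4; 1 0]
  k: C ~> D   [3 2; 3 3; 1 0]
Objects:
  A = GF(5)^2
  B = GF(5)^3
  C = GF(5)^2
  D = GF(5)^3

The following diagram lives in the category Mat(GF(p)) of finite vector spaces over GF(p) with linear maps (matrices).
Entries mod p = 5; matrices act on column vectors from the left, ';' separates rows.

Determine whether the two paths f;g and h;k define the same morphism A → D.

Answer: COMMUTES

Work:
Along f;g (path 1):
  e0=(1,0) f~>(3,1,4) g~>(4,0,4)
  e1=(0,1) f~>(3,3,4) g~>(2,2,4)
  result₁ = [4 2; 0 2; 4 4]
Along h;k (path 2):
  e0=(1,0) h~>(4,1) k~>(4,0,4)
  e1=(0,1) h~>(4,0) k~>(2,2,4)
  result₂ = [4 2; 0 2; 4 4]
Equal? same morphism ✓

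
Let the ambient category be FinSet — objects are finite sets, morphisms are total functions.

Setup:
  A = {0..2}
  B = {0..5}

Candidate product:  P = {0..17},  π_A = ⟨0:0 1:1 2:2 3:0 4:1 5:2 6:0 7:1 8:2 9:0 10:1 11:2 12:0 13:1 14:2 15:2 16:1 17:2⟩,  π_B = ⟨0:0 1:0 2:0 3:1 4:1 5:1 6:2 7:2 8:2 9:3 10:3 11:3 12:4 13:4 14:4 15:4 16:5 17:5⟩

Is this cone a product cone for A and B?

|A|·|B| = 3·6 = 18;  |P| = 18
Check the pairing map k ↦ (π_A(k), π_B(k)):
  0 : (0,0)
  1 : (1,0)
  2 : (2,0)
  3 : (0,1)
  4 : (1,1)
  5 : (2,1)
  6 : (0,2)
  7 : (1,2)
  8 : (2,2)
  9 : (0,3)
  10 : (1,3)
  11 : (2,3)
  12 : (0,4)
  13 : (1,4)
  14 : (2,4)
  15 : (2,4)  ✗ repeats pair of k=14
  16 : (1,5)
  17 : (2,5)
distinct pairs in image: 17 / 18 needed
  → (2,4) hit at k=14 and k=15

Answer: NOT A VALID PRODUCT — duplicate pair at indices 14,15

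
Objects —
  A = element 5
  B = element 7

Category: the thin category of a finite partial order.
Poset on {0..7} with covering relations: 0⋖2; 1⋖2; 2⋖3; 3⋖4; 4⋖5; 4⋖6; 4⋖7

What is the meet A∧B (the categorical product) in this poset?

Answer: A∧B = 4

Derivation:
Lower bounds of A=5 and B=7: {0,1,2,3,4}
  0 ≤ 4
  1 ≤ 4
  2 ≤ 4
  3 ≤ 4
  4 ≤ 4
glb = 4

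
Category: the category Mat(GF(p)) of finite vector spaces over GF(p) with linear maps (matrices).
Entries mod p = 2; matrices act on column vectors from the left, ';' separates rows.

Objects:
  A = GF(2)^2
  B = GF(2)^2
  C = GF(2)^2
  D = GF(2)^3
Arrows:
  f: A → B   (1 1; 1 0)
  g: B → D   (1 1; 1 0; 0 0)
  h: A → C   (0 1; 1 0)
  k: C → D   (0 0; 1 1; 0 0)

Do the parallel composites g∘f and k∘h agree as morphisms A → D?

Answer: DOES NOT COMMUTE

Work:
Along f;g (path 1):
  e0=⟨1,0⟩ f→⟨1,1⟩ g→⟨0,1,0⟩
  e1=⟨0,1⟩ f→⟨1,0⟩ g→⟨1,1,0⟩
  result₁ = (0 1; 1 1; 0 0)
Along h;k (path 2):
  e0=⟨1,0⟩ h→⟨0,1⟩ k→⟨0,1,0⟩
  e1=⟨0,1⟩ h→⟨1,0⟩ k→⟨0,1,0⟩
  result₂ = (0 0; 1 1; 0 0)
Equal? NO — does not commute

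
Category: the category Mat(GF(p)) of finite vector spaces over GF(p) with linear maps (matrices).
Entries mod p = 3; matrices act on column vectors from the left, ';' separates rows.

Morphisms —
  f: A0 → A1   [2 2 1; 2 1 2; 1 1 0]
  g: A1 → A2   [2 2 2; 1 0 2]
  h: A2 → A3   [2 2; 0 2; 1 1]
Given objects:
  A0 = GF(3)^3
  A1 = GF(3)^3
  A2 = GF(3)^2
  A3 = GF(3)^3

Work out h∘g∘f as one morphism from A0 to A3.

  e0=[1,0,0] f→[2,2,1] g→[1,1] h→[1,2,2]
  e1=[0,1,0] f→[2,1,1] g→[2,1] h→[0,2,0]
  e2=[0,0,1] f→[1,2,0] g→[0,1] h→[2,2,1]
result: [1 0 2; 2 2 2; 2 0 1]

Answer: [1 0 2; 2 2 2; 2 0 1]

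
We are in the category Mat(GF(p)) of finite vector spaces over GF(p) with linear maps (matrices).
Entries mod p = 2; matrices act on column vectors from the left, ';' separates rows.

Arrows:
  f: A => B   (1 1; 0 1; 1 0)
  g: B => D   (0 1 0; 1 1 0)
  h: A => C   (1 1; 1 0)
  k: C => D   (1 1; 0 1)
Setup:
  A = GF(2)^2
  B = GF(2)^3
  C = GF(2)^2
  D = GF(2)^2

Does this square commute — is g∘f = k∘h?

Along f;g (path 1):
  e0=[1,0] f=>[1,0,1] g=>[0,1]
  e1=[0,1] f=>[1,1,0] g=>[1,0]
  result₁ = (0 1; 1 0)
Along h;k (path 2):
  e0=[1,0] h=>[1,1] k=>[0,1]
  e1=[0,1] h=>[1,0] k=>[1,0]
  result₂ = (0 1; 1 0)
Equal? same morphism ✓

Answer: COMMUTES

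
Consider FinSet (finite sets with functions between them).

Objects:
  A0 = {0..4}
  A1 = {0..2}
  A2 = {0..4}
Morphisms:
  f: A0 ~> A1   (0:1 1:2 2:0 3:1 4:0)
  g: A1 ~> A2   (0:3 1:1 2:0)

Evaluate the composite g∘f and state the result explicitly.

  0 f~>1 g~>1
  1 f~>2 g~>0
  2 f~>0 g~>3
  3 f~>1 g~>1
  4 f~>0 g~>3
⟦path⟧: (0:1 1:0 2:3 3:1 4:3)

Answer: (0:1 1:0 2:3 3:1 4:3)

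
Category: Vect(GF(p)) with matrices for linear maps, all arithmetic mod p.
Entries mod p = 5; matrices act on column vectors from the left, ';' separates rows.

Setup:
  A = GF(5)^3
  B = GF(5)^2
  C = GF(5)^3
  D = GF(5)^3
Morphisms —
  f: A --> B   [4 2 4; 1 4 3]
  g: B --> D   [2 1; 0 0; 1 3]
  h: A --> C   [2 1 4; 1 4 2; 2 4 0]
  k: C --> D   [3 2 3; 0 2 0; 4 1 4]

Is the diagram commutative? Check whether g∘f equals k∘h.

Answer: DOES NOT COMMUTE

Trace:
Path 1 = f;g:
  e0=(1,0,0) f-->(4,1) g-->(4,0,2)
  e1=(0,1,0) f-->(2,4) g-->(3,0,4)
  e2=(0,0,1) f-->(4,3) g-->(1,0,3)
  ⟦path⟧₁ = [4 3 1; 0 0 0; 2 4 3]
Path 2 = h;k:
  e0=(1,0,0) h-->(2,1,2) k-->(4,2,2)
  e1=(0,1,0) h-->(1,4,4) k-->(3,3,4)
  e2=(0,0,1) h-->(4,2,0) k-->(1,4,3)
  ⟦path⟧₂ = [4 3 1; 2 3 4; 2 4 3]
Equal? NO — does not commute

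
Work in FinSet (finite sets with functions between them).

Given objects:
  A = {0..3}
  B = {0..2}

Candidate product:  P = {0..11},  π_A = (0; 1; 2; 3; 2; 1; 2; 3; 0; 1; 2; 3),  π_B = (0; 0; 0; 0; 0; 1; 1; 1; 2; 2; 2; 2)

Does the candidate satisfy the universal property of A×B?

Answer: NOT A VALID PRODUCT — duplicate pair at indices 2,4

Derivation:
|A|·|B| = 4·3 = 12;  |P| = 12
Check the pairing map k ↦ (π_A(k), π_B(k)):
  0 : (0,0)
  1 : (1,0)
  2 : (2,0)
  3 : (3,0)
  4 : (2,0)  ✗ repeats pair of k=2
  5 : (1,1)
  6 : (2,1)
  7 : (3,1)
  8 : (0,2)
  9 : (1,2)
  10 : (2,2)
  11 : (3,2)
distinct pairs in image: 11 / 12 needed
  → (2,0) hit at k=2 and k=4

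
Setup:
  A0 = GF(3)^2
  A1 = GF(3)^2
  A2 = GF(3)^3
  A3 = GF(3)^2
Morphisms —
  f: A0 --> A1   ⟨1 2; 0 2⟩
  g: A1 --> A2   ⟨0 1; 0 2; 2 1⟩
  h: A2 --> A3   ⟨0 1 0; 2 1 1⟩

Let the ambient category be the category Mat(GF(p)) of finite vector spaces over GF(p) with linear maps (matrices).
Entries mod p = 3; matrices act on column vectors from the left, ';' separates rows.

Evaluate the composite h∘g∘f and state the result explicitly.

  e0=[1,0] f-->[1,0] g-->[0,0,2] h-->[0,2]
  e1=[0,1] f-->[2,2] g-->[2,1,0] h-->[1,2]
composite: ⟨0 1; 2 2⟩

Answer: ⟨0 1; 2 2⟩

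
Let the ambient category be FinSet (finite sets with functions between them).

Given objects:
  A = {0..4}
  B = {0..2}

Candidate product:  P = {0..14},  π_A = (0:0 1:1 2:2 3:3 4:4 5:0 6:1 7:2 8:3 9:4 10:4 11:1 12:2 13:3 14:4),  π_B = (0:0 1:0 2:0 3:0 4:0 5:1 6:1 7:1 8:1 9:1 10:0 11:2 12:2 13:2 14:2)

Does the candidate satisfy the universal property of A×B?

Answer: NOT A VALID PRODUCT — duplicate pair at indices 4,10

Derivation:
|A|·|B| = 5·3 = 15;  |P| = 15
Check the pairing map k ↦ (π_A(k), π_B(k)):
  0 : (0,0)
  1 : (1,0)
  2 : (2,0)
  3 : (3,0)
  4 : (4,0)
  5 : (0,1)
  6 : (1,1)
  7 : (2,1)
  8 : (3,1)
  9 : (4,1)
  10 : (4,0)  ✗ repeats pair of k=4
  11 : (1,2)
  12 : (2,2)
  13 : (3,2)
  14 : (4,2)
distinct pairs in image: 14 / 15 needed
  → (4,0) hit at k=4 and k=10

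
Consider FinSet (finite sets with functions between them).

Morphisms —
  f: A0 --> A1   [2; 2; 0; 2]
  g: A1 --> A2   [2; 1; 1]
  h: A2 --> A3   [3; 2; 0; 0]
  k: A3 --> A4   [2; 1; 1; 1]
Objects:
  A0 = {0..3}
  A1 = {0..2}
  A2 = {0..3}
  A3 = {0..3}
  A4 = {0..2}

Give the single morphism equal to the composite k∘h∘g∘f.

  0 f-->2 g-->1 h-->2 k-->1
  1 f-->2 g-->1 h-->2 k-->1
  2 f-->0 g-->2 h-->0 k-->2
  3 f-->2 g-->1 h-->2 k-->1
⟦path⟧: [1; 1; 2; 1]

Answer: [1; 1; 2; 1]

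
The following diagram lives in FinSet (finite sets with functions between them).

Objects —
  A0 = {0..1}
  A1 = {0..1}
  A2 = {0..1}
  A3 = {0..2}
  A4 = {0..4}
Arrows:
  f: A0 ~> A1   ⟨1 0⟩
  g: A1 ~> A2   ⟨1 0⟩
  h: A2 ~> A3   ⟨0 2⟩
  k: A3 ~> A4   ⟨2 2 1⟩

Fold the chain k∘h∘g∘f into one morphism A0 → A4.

  0 f~>1 g~>0 h~>0 k~>2
  1 f~>0 g~>1 h~>2 k~>1
result: ⟨2 1⟩

Answer: ⟨2 1⟩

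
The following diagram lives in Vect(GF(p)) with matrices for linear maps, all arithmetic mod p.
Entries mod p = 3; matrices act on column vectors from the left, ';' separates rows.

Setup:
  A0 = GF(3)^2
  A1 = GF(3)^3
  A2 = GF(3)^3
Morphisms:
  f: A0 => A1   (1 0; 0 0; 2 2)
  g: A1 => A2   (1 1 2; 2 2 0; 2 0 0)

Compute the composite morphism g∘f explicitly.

  e0=(1,0) f=>(1,0,2) g=>(2,2,2)
  e1=(0,1) f=>(0,0,2) g=>(1,0,0)
⟦path⟧: (2 1; 2 0; 2 0)

Answer: (2 1; 2 0; 2 0)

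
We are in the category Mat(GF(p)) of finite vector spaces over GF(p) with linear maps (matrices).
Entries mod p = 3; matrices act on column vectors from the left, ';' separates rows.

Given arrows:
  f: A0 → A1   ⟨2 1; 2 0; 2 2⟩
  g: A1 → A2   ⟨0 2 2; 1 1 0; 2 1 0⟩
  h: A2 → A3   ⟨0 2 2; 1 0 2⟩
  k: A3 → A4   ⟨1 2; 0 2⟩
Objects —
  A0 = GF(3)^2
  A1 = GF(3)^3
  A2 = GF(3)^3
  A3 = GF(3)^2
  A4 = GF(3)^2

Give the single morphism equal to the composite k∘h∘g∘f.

Answer: ⟨0 1; 1 1⟩

Work:
  e0=[1,0] f→[2,2,2] g→[2,1,0] h→[2,2] k→[0,1]
  e1=[0,1] f→[1,0,2] g→[1,1,2] h→[0,2] k→[1,1]
composite: ⟨0 1; 1 1⟩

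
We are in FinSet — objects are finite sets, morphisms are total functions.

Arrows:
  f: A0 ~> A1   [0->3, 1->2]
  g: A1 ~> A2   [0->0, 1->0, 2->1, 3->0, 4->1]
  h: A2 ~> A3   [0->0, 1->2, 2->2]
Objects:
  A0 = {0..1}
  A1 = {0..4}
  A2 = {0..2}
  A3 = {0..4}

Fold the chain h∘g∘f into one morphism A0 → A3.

Answer: [0->0, 1->2]

Derivation:
  0 f~>3 g~>0 h~>0
  1 f~>2 g~>1 h~>2
result: [0->0, 1->2]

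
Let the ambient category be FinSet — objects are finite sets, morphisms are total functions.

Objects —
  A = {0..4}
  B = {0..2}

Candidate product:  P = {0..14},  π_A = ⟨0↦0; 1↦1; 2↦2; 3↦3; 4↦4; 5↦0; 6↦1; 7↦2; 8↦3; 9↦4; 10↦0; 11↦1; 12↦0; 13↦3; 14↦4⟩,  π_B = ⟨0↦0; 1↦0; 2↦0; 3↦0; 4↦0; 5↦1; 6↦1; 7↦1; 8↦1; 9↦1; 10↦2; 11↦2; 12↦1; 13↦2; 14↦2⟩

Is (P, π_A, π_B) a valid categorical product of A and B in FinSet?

|A|·|B| = 5·3 = 15;  |P| = 15
Check the pairing map k ↦ (π_A(k), π_B(k)):
  0 ↦ (0,0)
  1 ↦ (1,0)
  2 ↦ (2,0)
  3 ↦ (3,0)
  4 ↦ (4,0)
  5 ↦ (0,1)
  6 ↦ (1,1)
  7 ↦ (2,1)
  8 ↦ (3,1)
  9 ↦ (4,1)
  10 ↦ (0,2)
  11 ↦ (1,2)
  12 ↦ (0,1)  ✗ repeats pair of k=5
  13 ↦ (3,2)
  14 ↦ (4,2)
distinct pairs in image: 14 / 15 needed
  → (0,1) hit at k=5 and k=12

Answer: NOT A VALID PRODUCT — duplicate pair at indices 5,12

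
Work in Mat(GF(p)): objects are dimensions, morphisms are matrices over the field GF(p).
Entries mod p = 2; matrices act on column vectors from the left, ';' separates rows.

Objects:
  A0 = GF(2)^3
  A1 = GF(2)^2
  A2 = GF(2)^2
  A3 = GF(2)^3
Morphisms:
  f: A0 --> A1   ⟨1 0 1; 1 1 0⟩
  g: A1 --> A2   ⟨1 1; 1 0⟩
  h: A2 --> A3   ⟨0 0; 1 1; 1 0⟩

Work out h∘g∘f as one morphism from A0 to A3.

  e0=⟨1,0,0⟩ f-->⟨1,1⟩ g-->⟨0,1⟩ h-->⟨0,1,0⟩
  e1=⟨0,1,0⟩ f-->⟨0,1⟩ g-->⟨1,0⟩ h-->⟨0,1,1⟩
  e2=⟨0,0,1⟩ f-->⟨1,0⟩ g-->⟨1,1⟩ h-->⟨0,0,1⟩
result: ⟨0 0 0; 1 1 0; 0 1 1⟩

Answer: ⟨0 0 0; 1 1 0; 0 1 1⟩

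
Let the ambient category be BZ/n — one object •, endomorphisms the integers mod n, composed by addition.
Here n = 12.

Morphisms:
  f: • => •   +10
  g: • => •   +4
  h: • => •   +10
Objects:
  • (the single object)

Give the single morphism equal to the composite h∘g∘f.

  0 +10≡10 +4≡2 +10≡0  (mod 12)
composite: +0

Answer: +0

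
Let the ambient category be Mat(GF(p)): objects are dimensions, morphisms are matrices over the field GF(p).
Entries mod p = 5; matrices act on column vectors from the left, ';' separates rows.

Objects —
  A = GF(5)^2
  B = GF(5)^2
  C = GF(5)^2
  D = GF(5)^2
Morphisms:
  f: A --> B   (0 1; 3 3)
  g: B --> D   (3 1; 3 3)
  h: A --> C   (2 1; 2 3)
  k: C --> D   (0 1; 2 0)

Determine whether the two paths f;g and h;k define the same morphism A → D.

Answer: DOES NOT COMMUTE

Trace:
Along f;g (path 1):
  e0=[1,0] f-->[0,3] g-->[3,4]
  e1=[0,1] f-->[1,3] g-->[1,2]
  composite₁ = (3 1; 4 2)
Along h;k (path 2):
  e0=[1,0] h-->[2,2] k-->[2,4]
  e1=[0,1] h-->[1,3] k-->[3,2]
  composite₂ = (2 3; 4 2)
Equal? distinct morphisms ✗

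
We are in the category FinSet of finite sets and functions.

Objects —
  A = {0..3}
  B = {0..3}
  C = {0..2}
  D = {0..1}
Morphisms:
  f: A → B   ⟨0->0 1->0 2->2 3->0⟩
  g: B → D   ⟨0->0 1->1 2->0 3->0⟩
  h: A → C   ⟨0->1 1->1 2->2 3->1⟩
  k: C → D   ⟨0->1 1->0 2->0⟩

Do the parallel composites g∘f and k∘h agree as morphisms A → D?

1) trace f;g:
  0 f→0 g→0
  1 f→0 g→0
  2 f→2 g→0
  3 f→0 g→0
  result₁ = ⟨0->0 1->0 2->0 3->0⟩
2) trace h;k:
  0 h→1 k→0
  1 h→1 k→0
  2 h→2 k→0
  3 h→1 k→0
  result₂ = ⟨0->0 1->0 2->0 3->0⟩
Equal? equal; square commutes

Answer: COMMUTES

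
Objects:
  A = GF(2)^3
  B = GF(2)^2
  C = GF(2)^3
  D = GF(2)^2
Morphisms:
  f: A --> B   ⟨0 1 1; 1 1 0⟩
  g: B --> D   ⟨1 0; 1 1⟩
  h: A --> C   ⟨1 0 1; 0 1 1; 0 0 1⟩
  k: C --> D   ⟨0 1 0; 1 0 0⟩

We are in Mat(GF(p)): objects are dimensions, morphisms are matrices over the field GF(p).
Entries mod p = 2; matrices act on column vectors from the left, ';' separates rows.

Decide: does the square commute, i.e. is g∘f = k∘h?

Answer: COMMUTES

Work:
Along f;g (path 1):
  e0=[1,0,0] f-->[0,1] g-->[0,1]
  e1=[0,1,0] f-->[1,1] g-->[1,0]
  e2=[0,0,1] f-->[1,0] g-->[1,1]
  result₁ = ⟨0 1 1; 1 0 1⟩
Along h;k (path 2):
  e0=[1,0,0] h-->[1,0,0] k-->[0,1]
  e1=[0,1,0] h-->[0,1,0] k-->[1,0]
  e2=[0,0,1] h-->[1,1,1] k-->[1,1]
  result₂ = ⟨0 1 1; 1 0 1⟩
Equal? equal; square commutes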